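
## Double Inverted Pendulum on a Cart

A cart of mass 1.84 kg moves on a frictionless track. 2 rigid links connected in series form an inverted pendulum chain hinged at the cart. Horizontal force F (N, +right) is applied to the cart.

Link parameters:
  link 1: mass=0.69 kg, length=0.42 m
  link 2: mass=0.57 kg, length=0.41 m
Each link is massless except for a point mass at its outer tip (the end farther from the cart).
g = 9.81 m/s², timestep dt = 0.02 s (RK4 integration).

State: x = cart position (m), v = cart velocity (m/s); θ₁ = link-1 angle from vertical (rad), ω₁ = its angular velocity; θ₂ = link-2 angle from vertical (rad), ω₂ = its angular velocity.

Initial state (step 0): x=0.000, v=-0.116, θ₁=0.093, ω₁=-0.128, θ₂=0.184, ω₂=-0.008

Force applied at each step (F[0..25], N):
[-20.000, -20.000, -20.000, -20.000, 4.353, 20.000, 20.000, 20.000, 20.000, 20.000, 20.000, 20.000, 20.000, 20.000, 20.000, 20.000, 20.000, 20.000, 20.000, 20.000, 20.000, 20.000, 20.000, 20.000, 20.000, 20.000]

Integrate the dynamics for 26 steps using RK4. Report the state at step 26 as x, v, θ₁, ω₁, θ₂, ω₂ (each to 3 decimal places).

apply F[0]=-20.000 → step 1: x=-0.005, v=-0.344, θ₁=0.096, ω₁=0.427, θ₂=0.185, ω₂=0.061
apply F[1]=-20.000 → step 2: x=-0.014, v=-0.573, θ₁=0.110, ω₁=0.989, θ₂=0.186, ω₂=0.123
apply F[2]=-20.000 → step 3: x=-0.028, v=-0.803, θ₁=0.136, ω₁=1.570, θ₂=0.189, ω₂=0.168
apply F[3]=-20.000 → step 4: x=-0.046, v=-1.034, θ₁=0.173, ω₁=2.175, θ₂=0.193, ω₂=0.190
apply F[4]=+4.353 → step 5: x=-0.066, v=-1.008, θ₁=0.217, ω₁=2.203, θ₂=0.197, ω₂=0.190
apply F[5]=+20.000 → step 6: x=-0.085, v=-0.822, θ₁=0.258, ω₁=1.900, θ₂=0.200, ω₂=0.155
apply F[6]=+20.000 → step 7: x=-0.099, v=-0.644, θ₁=0.293, ω₁=1.650, θ₂=0.203, ω₂=0.086
apply F[7]=+20.000 → step 8: x=-0.110, v=-0.472, θ₁=0.324, ω₁=1.446, θ₂=0.204, ω₂=-0.016
apply F[8]=+20.000 → step 9: x=-0.118, v=-0.305, θ₁=0.351, ω₁=1.283, θ₂=0.202, ω₂=-0.149
apply F[9]=+20.000 → step 10: x=-0.123, v=-0.142, θ₁=0.376, ω₁=1.158, θ₂=0.197, ω₂=-0.311
apply F[10]=+20.000 → step 11: x=-0.124, v=0.017, θ₁=0.398, ω₁=1.065, θ₂=0.189, ω₂=-0.503
apply F[11]=+20.000 → step 12: x=-0.122, v=0.174, θ₁=0.418, ω₁=1.002, θ₂=0.177, ω₂=-0.724
apply F[12]=+20.000 → step 13: x=-0.117, v=0.329, θ₁=0.438, ω₁=0.967, θ₂=0.160, ω₂=-0.975
apply F[13]=+20.000 → step 14: x=-0.109, v=0.482, θ₁=0.457, ω₁=0.955, θ₂=0.138, ω₂=-1.258
apply F[14]=+20.000 → step 15: x=-0.098, v=0.635, θ₁=0.476, ω₁=0.965, θ₂=0.110, ω₂=-1.571
apply F[15]=+20.000 → step 16: x=-0.083, v=0.788, θ₁=0.496, ω₁=0.992, θ₂=0.075, ω₂=-1.916
apply F[16]=+20.000 → step 17: x=-0.066, v=0.942, θ₁=0.516, ω₁=1.030, θ₂=0.033, ω₂=-2.289
apply F[17]=+20.000 → step 18: x=-0.046, v=1.097, θ₁=0.537, ω₁=1.072, θ₂=-0.017, ω₂=-2.689
apply F[18]=+20.000 → step 19: x=-0.022, v=1.253, θ₁=0.559, ω₁=1.109, θ₂=-0.075, ω₂=-3.111
apply F[19]=+20.000 → step 20: x=0.004, v=1.413, θ₁=0.581, ω₁=1.132, θ₂=-0.142, ω₂=-3.550
apply F[20]=+20.000 → step 21: x=0.034, v=1.574, θ₁=0.604, ω₁=1.129, θ₂=-0.217, ω₂=-4.003
apply F[21]=+20.000 → step 22: x=0.067, v=1.738, θ₁=0.626, ω₁=1.090, θ₂=-0.302, ω₂=-4.466
apply F[22]=+20.000 → step 23: x=0.104, v=1.903, θ₁=0.647, ω₁=1.004, θ₂=-0.396, ω₂=-4.941
apply F[23]=+20.000 → step 24: x=0.144, v=2.069, θ₁=0.666, ω₁=0.862, θ₂=-0.499, ω₂=-5.431
apply F[24]=+20.000 → step 25: x=0.187, v=2.234, θ₁=0.681, ω₁=0.652, θ₂=-0.613, ω₂=-5.944
apply F[25]=+20.000 → step 26: x=0.233, v=2.397, θ₁=0.692, ω₁=0.365, θ₂=-0.737, ω₂=-6.487

Answer: x=0.233, v=2.397, θ₁=0.692, ω₁=0.365, θ₂=-0.737, ω₂=-6.487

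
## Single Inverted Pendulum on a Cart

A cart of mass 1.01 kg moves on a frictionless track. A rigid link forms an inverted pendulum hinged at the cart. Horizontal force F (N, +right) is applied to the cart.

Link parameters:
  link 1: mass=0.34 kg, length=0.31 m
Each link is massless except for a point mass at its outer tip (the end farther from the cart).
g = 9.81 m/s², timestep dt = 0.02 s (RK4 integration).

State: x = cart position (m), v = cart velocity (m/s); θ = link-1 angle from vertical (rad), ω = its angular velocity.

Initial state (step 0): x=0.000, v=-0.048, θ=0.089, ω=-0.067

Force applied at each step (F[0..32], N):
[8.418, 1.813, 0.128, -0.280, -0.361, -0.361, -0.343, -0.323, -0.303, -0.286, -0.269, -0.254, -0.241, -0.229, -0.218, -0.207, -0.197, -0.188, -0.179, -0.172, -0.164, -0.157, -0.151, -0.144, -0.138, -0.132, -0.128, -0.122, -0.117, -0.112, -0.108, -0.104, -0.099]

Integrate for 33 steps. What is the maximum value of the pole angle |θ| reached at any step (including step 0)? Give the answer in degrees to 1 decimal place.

Answer: 5.1°

Derivation:
apply F[0]=+8.418 → step 1: x=0.001, v=0.113, θ=0.083, ω=-0.528
apply F[1]=+1.813 → step 2: x=0.003, v=0.143, θ=0.072, ω=-0.578
apply F[2]=+0.128 → step 3: x=0.006, v=0.142, θ=0.061, ω=-0.530
apply F[3]=-0.280 → step 4: x=0.009, v=0.132, θ=0.051, ω=-0.465
apply F[4]=-0.361 → step 5: x=0.011, v=0.122, θ=0.042, ω=-0.403
apply F[5]=-0.361 → step 6: x=0.014, v=0.113, θ=0.035, ω=-0.348
apply F[6]=-0.343 → step 7: x=0.016, v=0.104, θ=0.028, ω=-0.299
apply F[7]=-0.323 → step 8: x=0.018, v=0.096, θ=0.023, ω=-0.257
apply F[8]=-0.303 → step 9: x=0.020, v=0.088, θ=0.018, ω=-0.220
apply F[9]=-0.286 → step 10: x=0.021, v=0.082, θ=0.014, ω=-0.189
apply F[10]=-0.269 → step 11: x=0.023, v=0.075, θ=0.010, ω=-0.161
apply F[11]=-0.254 → step 12: x=0.024, v=0.070, θ=0.007, ω=-0.137
apply F[12]=-0.241 → step 13: x=0.026, v=0.065, θ=0.005, ω=-0.117
apply F[13]=-0.229 → step 14: x=0.027, v=0.060, θ=0.003, ω=-0.099
apply F[14]=-0.218 → step 15: x=0.028, v=0.055, θ=0.001, ω=-0.083
apply F[15]=-0.207 → step 16: x=0.029, v=0.051, θ=-0.001, ω=-0.070
apply F[16]=-0.197 → step 17: x=0.030, v=0.047, θ=-0.002, ω=-0.059
apply F[17]=-0.188 → step 18: x=0.031, v=0.044, θ=-0.003, ω=-0.049
apply F[18]=-0.179 → step 19: x=0.032, v=0.041, θ=-0.004, ω=-0.040
apply F[19]=-0.172 → step 20: x=0.033, v=0.037, θ=-0.005, ω=-0.033
apply F[20]=-0.164 → step 21: x=0.033, v=0.035, θ=-0.005, ω=-0.026
apply F[21]=-0.157 → step 22: x=0.034, v=0.032, θ=-0.006, ω=-0.021
apply F[22]=-0.151 → step 23: x=0.035, v=0.029, θ=-0.006, ω=-0.016
apply F[23]=-0.144 → step 24: x=0.035, v=0.027, θ=-0.006, ω=-0.012
apply F[24]=-0.138 → step 25: x=0.036, v=0.024, θ=-0.006, ω=-0.008
apply F[25]=-0.132 → step 26: x=0.036, v=0.022, θ=-0.007, ω=-0.006
apply F[26]=-0.128 → step 27: x=0.037, v=0.020, θ=-0.007, ω=-0.003
apply F[27]=-0.122 → step 28: x=0.037, v=0.018, θ=-0.007, ω=-0.001
apply F[28]=-0.117 → step 29: x=0.037, v=0.016, θ=-0.007, ω=0.001
apply F[29]=-0.112 → step 30: x=0.038, v=0.014, θ=-0.007, ω=0.002
apply F[30]=-0.108 → step 31: x=0.038, v=0.013, θ=-0.007, ω=0.004
apply F[31]=-0.104 → step 32: x=0.038, v=0.011, θ=-0.007, ω=0.005
apply F[32]=-0.099 → step 33: x=0.038, v=0.010, θ=-0.006, ω=0.006
Max |angle| over trajectory = 0.089 rad = 5.1°.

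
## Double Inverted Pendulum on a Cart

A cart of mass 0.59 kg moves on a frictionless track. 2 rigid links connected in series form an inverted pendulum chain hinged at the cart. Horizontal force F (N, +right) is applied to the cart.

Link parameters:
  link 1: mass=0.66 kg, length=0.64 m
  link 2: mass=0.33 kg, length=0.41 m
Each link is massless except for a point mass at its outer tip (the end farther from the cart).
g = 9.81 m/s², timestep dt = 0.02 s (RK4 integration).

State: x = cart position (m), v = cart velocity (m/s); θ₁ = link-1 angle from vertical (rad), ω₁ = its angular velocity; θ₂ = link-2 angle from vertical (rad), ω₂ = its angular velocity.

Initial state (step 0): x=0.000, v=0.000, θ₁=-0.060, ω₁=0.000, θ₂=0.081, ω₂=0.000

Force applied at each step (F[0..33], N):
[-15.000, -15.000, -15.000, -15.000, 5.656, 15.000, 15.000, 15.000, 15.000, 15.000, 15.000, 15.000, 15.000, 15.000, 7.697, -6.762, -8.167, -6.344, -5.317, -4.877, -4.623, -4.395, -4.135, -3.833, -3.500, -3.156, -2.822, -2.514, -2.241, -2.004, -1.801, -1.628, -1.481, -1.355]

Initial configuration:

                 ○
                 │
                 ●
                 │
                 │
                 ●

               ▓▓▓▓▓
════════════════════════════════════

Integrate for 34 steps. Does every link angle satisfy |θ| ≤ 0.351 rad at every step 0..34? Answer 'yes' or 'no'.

apply F[0]=-15.000 → step 1: x=-0.005, v=-0.487, θ₁=-0.053, ω₁=0.719, θ₂=0.082, ω₂=0.111
apply F[1]=-15.000 → step 2: x=-0.020, v=-0.981, θ₁=-0.031, ω₁=1.457, θ₂=0.085, ω₂=0.204
apply F[2]=-15.000 → step 3: x=-0.044, v=-1.486, θ₁=0.006, ω₁=2.228, θ₂=0.090, ω₂=0.263
apply F[3]=-15.000 → step 4: x=-0.079, v=-1.998, θ₁=0.058, ω₁=3.033, θ₂=0.096, ω₂=0.285
apply F[4]=+5.656 → step 5: x=-0.117, v=-1.822, θ₁=0.116, ω₁=2.785, θ₂=0.101, ω₂=0.289
apply F[5]=+15.000 → step 6: x=-0.149, v=-1.357, θ₁=0.165, ω₁=2.115, θ₂=0.107, ω₂=0.263
apply F[6]=+15.000 → step 7: x=-0.172, v=-0.919, θ₁=0.201, ω₁=1.512, θ₂=0.112, ω₂=0.199
apply F[7]=+15.000 → step 8: x=-0.186, v=-0.504, θ₁=0.226, ω₁=0.963, θ₂=0.115, ω₂=0.103
apply F[8]=+15.000 → step 9: x=-0.192, v=-0.102, θ₁=0.240, ω₁=0.450, θ₂=0.116, ω₂=-0.016
apply F[9]=+15.000 → step 10: x=-0.190, v=0.292, θ₁=0.244, ω₁=-0.047, θ₂=0.114, ω₂=-0.148
apply F[10]=+15.000 → step 11: x=-0.180, v=0.688, θ₁=0.238, ω₁=-0.545, θ₂=0.110, ω₂=-0.281
apply F[11]=+15.000 → step 12: x=-0.162, v=1.091, θ₁=0.222, ω₁=-1.063, θ₂=0.103, ω₂=-0.405
apply F[12]=+15.000 → step 13: x=-0.136, v=1.511, θ₁=0.196, ω₁=-1.618, θ₂=0.094, ω₂=-0.508
apply F[13]=+15.000 → step 14: x=-0.102, v=1.954, θ₁=0.157, ω₁=-2.229, θ₂=0.083, ω₂=-0.581
apply F[14]=+7.697 → step 15: x=-0.061, v=2.181, θ₁=0.110, ω₁=-2.533, θ₂=0.071, ω₂=-0.613
apply F[15]=-6.762 → step 16: x=-0.019, v=1.937, θ₁=0.063, ω₁=-2.126, θ₂=0.058, ω₂=-0.620
apply F[16]=-8.167 → step 17: x=0.017, v=1.650, θ₁=0.025, ω₁=-1.666, θ₂=0.046, ω₂=-0.616
apply F[17]=-6.344 → step 18: x=0.047, v=1.432, θ₁=-0.005, ω₁=-1.327, θ₂=0.034, ω₂=-0.598
apply F[18]=-5.317 → step 19: x=0.074, v=1.257, θ₁=-0.029, ω₁=-1.065, θ₂=0.022, ω₂=-0.568
apply F[19]=-4.877 → step 20: x=0.098, v=1.104, θ₁=-0.048, ω₁=-0.846, θ₂=0.011, ω₂=-0.530
apply F[20]=-4.623 → step 21: x=0.119, v=0.966, θ₁=-0.063, ω₁=-0.656, θ₂=0.001, ω₂=-0.486
apply F[21]=-4.395 → step 22: x=0.137, v=0.840, θ₁=-0.074, ω₁=-0.491, θ₂=-0.008, ω₂=-0.439
apply F[22]=-4.135 → step 23: x=0.152, v=0.726, θ₁=-0.083, ω₁=-0.348, θ₂=-0.017, ω₂=-0.390
apply F[23]=-3.833 → step 24: x=0.166, v=0.625, θ₁=-0.088, ω₁=-0.227, θ₂=-0.024, ω₂=-0.342
apply F[24]=-3.500 → step 25: x=0.177, v=0.537, θ₁=-0.092, ω₁=-0.128, θ₂=-0.030, ω₂=-0.295
apply F[25]=-3.156 → step 26: x=0.187, v=0.461, θ₁=-0.094, ω₁=-0.048, θ₂=-0.036, ω₂=-0.251
apply F[26]=-2.822 → step 27: x=0.196, v=0.397, θ₁=-0.094, ω₁=0.014, θ₂=-0.040, ω₂=-0.210
apply F[27]=-2.514 → step 28: x=0.203, v=0.344, θ₁=-0.093, ω₁=0.061, θ₂=-0.044, ω₂=-0.172
apply F[28]=-2.241 → step 29: x=0.210, v=0.298, θ₁=-0.092, ω₁=0.096, θ₂=-0.047, ω₂=-0.138
apply F[29]=-2.004 → step 30: x=0.215, v=0.261, θ₁=-0.089, ω₁=0.121, θ₂=-0.050, ω₂=-0.108
apply F[30]=-1.801 → step 31: x=0.220, v=0.229, θ₁=-0.087, ω₁=0.137, θ₂=-0.052, ω₂=-0.081
apply F[31]=-1.628 → step 32: x=0.225, v=0.202, θ₁=-0.084, ω₁=0.148, θ₂=-0.053, ω₂=-0.057
apply F[32]=-1.481 → step 33: x=0.228, v=0.179, θ₁=-0.081, ω₁=0.154, θ₂=-0.054, ω₂=-0.036
apply F[33]=-1.355 → step 34: x=0.232, v=0.159, θ₁=-0.078, ω₁=0.156, θ₂=-0.054, ω₂=-0.017
Max |angle| over trajectory = 0.244 rad; bound = 0.351 → within bound.

Answer: yes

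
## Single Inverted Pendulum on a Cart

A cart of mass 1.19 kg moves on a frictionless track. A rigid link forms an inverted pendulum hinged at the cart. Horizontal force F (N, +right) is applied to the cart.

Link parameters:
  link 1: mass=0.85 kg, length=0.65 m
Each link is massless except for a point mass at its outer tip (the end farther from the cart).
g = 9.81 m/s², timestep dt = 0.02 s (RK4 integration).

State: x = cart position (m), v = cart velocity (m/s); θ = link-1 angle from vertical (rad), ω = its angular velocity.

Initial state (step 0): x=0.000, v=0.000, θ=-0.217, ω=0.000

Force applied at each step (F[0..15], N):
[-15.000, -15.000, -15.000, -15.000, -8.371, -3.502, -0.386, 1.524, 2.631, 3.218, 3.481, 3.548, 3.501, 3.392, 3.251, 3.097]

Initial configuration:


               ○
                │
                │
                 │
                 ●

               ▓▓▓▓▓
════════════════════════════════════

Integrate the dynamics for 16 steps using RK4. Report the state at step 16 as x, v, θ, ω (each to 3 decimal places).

Answer: x=-0.235, v=-0.534, θ=0.030, ω=0.356

Derivation:
apply F[0]=-15.000 → step 1: x=-0.002, v=-0.216, θ=-0.214, ω=0.259
apply F[1]=-15.000 → step 2: x=-0.009, v=-0.433, θ=-0.207, ω=0.523
apply F[2]=-15.000 → step 3: x=-0.019, v=-0.652, θ=-0.193, ω=0.793
apply F[3]=-15.000 → step 4: x=-0.035, v=-0.875, θ=-0.175, ω=1.075
apply F[4]=-8.371 → step 5: x=-0.053, v=-0.993, θ=-0.152, ω=1.205
apply F[5]=-3.502 → step 6: x=-0.074, v=-1.034, θ=-0.128, ω=1.225
apply F[6]=-0.386 → step 7: x=-0.094, v=-1.026, θ=-0.104, ω=1.178
apply F[7]=+1.524 → step 8: x=-0.114, v=-0.989, θ=-0.081, ω=1.093
apply F[8]=+2.631 → step 9: x=-0.134, v=-0.935, θ=-0.060, ω=0.990
apply F[9]=+3.218 → step 10: x=-0.152, v=-0.875, θ=-0.042, ω=0.882
apply F[10]=+3.481 → step 11: x=-0.169, v=-0.812, θ=-0.025, ω=0.775
apply F[11]=+3.548 → step 12: x=-0.184, v=-0.750, θ=-0.011, ω=0.674
apply F[12]=+3.501 → step 13: x=-0.199, v=-0.690, θ=0.002, ω=0.582
apply F[13]=+3.392 → step 14: x=-0.212, v=-0.635, θ=0.013, ω=0.498
apply F[14]=+3.251 → step 15: x=-0.224, v=-0.582, θ=0.022, ω=0.423
apply F[15]=+3.097 → step 16: x=-0.235, v=-0.534, θ=0.030, ω=0.356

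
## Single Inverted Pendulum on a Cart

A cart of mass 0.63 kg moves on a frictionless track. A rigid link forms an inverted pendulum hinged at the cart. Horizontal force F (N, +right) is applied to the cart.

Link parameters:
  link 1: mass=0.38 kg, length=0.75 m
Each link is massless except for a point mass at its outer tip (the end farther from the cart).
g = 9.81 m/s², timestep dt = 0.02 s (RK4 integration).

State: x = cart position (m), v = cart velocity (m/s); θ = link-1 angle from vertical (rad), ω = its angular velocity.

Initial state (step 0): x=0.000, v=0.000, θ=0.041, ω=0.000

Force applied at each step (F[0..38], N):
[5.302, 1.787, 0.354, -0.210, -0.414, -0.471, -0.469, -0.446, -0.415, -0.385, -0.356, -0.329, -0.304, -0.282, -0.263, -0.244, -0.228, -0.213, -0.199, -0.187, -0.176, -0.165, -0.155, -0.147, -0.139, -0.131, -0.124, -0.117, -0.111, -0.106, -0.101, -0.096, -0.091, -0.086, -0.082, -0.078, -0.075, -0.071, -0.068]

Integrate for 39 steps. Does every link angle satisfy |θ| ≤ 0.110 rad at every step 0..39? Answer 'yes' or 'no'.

Answer: yes

Derivation:
apply F[0]=+5.302 → step 1: x=0.002, v=0.163, θ=0.039, ω=-0.207
apply F[1]=+1.787 → step 2: x=0.005, v=0.216, θ=0.034, ω=-0.267
apply F[2]=+0.354 → step 3: x=0.010, v=0.223, θ=0.029, ω=-0.269
apply F[3]=-0.210 → step 4: x=0.014, v=0.214, θ=0.024, ω=-0.249
apply F[4]=-0.414 → step 5: x=0.018, v=0.198, θ=0.019, ω=-0.223
apply F[5]=-0.471 → step 6: x=0.022, v=0.181, θ=0.015, ω=-0.196
apply F[6]=-0.469 → step 7: x=0.026, v=0.165, θ=0.011, ω=-0.171
apply F[7]=-0.446 → step 8: x=0.029, v=0.149, θ=0.008, ω=-0.148
apply F[8]=-0.415 → step 9: x=0.032, v=0.135, θ=0.005, ω=-0.128
apply F[9]=-0.385 → step 10: x=0.034, v=0.123, θ=0.003, ω=-0.110
apply F[10]=-0.356 → step 11: x=0.036, v=0.111, θ=0.001, ω=-0.094
apply F[11]=-0.329 → step 12: x=0.039, v=0.101, θ=-0.001, ω=-0.080
apply F[12]=-0.304 → step 13: x=0.040, v=0.091, θ=-0.002, ω=-0.068
apply F[13]=-0.282 → step 14: x=0.042, v=0.083, θ=-0.004, ω=-0.057
apply F[14]=-0.263 → step 15: x=0.044, v=0.075, θ=-0.005, ω=-0.048
apply F[15]=-0.244 → step 16: x=0.045, v=0.068, θ=-0.006, ω=-0.040
apply F[16]=-0.228 → step 17: x=0.047, v=0.061, θ=-0.006, ω=-0.033
apply F[17]=-0.213 → step 18: x=0.048, v=0.055, θ=-0.007, ω=-0.026
apply F[18]=-0.199 → step 19: x=0.049, v=0.050, θ=-0.007, ω=-0.021
apply F[19]=-0.187 → step 20: x=0.050, v=0.045, θ=-0.008, ω=-0.016
apply F[20]=-0.176 → step 21: x=0.051, v=0.040, θ=-0.008, ω=-0.012
apply F[21]=-0.165 → step 22: x=0.051, v=0.036, θ=-0.008, ω=-0.009
apply F[22]=-0.155 → step 23: x=0.052, v=0.032, θ=-0.008, ω=-0.006
apply F[23]=-0.147 → step 24: x=0.053, v=0.028, θ=-0.009, ω=-0.003
apply F[24]=-0.139 → step 25: x=0.053, v=0.025, θ=-0.009, ω=-0.001
apply F[25]=-0.131 → step 26: x=0.054, v=0.022, θ=-0.009, ω=0.001
apply F[26]=-0.124 → step 27: x=0.054, v=0.019, θ=-0.008, ω=0.003
apply F[27]=-0.117 → step 28: x=0.054, v=0.016, θ=-0.008, ω=0.005
apply F[28]=-0.111 → step 29: x=0.055, v=0.014, θ=-0.008, ω=0.006
apply F[29]=-0.106 → step 30: x=0.055, v=0.011, θ=-0.008, ω=0.007
apply F[30]=-0.101 → step 31: x=0.055, v=0.009, θ=-0.008, ω=0.008
apply F[31]=-0.096 → step 32: x=0.055, v=0.007, θ=-0.008, ω=0.008
apply F[32]=-0.091 → step 33: x=0.055, v=0.005, θ=-0.008, ω=0.009
apply F[33]=-0.086 → step 34: x=0.055, v=0.003, θ=-0.008, ω=0.009
apply F[34]=-0.082 → step 35: x=0.055, v=0.001, θ=-0.007, ω=0.010
apply F[35]=-0.078 → step 36: x=0.055, v=-0.000, θ=-0.007, ω=0.010
apply F[36]=-0.075 → step 37: x=0.055, v=-0.002, θ=-0.007, ω=0.010
apply F[37]=-0.071 → step 38: x=0.055, v=-0.003, θ=-0.007, ω=0.010
apply F[38]=-0.068 → step 39: x=0.055, v=-0.005, θ=-0.007, ω=0.010
Max |angle| over trajectory = 0.041 rad; bound = 0.110 → within bound.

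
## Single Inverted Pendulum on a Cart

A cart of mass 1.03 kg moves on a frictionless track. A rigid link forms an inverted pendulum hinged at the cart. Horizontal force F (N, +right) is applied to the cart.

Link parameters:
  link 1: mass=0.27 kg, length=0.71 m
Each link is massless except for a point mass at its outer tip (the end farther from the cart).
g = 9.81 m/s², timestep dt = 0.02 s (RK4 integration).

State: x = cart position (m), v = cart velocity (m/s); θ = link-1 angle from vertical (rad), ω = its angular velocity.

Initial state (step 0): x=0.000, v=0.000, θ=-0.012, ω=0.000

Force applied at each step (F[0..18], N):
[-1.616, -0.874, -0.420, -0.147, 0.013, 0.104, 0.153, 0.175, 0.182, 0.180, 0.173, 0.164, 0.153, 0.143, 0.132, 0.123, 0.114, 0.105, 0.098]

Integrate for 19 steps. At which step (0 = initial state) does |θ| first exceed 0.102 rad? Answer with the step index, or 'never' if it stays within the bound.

apply F[0]=-1.616 → step 1: x=-0.000, v=-0.031, θ=-0.012, ω=0.040
apply F[1]=-0.874 → step 2: x=-0.001, v=-0.047, θ=-0.011, ω=0.060
apply F[2]=-0.420 → step 3: x=-0.002, v=-0.055, θ=-0.009, ω=0.068
apply F[3]=-0.147 → step 4: x=-0.003, v=-0.057, θ=-0.008, ω=0.069
apply F[4]=+0.013 → step 5: x=-0.004, v=-0.057, θ=-0.007, ω=0.066
apply F[5]=+0.104 → step 6: x=-0.005, v=-0.054, θ=-0.005, ω=0.061
apply F[6]=+0.153 → step 7: x=-0.007, v=-0.051, θ=-0.004, ω=0.055
apply F[7]=+0.175 → step 8: x=-0.008, v=-0.047, θ=-0.003, ω=0.049
apply F[8]=+0.182 → step 9: x=-0.008, v=-0.044, θ=-0.002, ω=0.043
apply F[9]=+0.180 → step 10: x=-0.009, v=-0.040, θ=-0.001, ω=0.038
apply F[10]=+0.173 → step 11: x=-0.010, v=-0.037, θ=-0.001, ω=0.033
apply F[11]=+0.164 → step 12: x=-0.011, v=-0.034, θ=-0.000, ω=0.028
apply F[12]=+0.153 → step 13: x=-0.011, v=-0.031, θ=0.000, ω=0.024
apply F[13]=+0.143 → step 14: x=-0.012, v=-0.028, θ=0.001, ω=0.021
apply F[14]=+0.132 → step 15: x=-0.012, v=-0.025, θ=0.001, ω=0.017
apply F[15]=+0.123 → step 16: x=-0.013, v=-0.023, θ=0.002, ω=0.014
apply F[16]=+0.114 → step 17: x=-0.013, v=-0.021, θ=0.002, ω=0.012
apply F[17]=+0.105 → step 18: x=-0.014, v=-0.019, θ=0.002, ω=0.010
apply F[18]=+0.098 → step 19: x=-0.014, v=-0.017, θ=0.002, ω=0.008
max |θ| = 0.012 ≤ 0.102 over all 20 states.

Answer: never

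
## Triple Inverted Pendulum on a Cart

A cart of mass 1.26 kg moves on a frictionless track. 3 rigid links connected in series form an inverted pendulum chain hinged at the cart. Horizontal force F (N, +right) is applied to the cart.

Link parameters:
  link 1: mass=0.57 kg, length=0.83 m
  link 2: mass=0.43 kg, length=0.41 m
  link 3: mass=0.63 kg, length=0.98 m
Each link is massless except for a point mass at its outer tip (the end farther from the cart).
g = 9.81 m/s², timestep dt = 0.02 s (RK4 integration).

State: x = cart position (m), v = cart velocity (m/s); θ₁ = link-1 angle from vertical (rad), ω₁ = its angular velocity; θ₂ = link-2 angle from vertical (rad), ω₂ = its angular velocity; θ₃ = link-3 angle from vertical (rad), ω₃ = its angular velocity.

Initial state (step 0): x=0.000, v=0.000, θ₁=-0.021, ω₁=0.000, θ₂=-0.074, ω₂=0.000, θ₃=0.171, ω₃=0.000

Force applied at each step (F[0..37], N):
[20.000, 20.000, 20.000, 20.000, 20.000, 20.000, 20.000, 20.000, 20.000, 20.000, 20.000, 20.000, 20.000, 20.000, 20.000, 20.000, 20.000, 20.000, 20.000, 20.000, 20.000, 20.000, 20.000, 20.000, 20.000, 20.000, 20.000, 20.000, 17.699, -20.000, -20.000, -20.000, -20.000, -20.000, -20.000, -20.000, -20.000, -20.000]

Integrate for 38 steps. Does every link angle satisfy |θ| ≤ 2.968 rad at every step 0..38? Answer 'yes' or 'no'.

apply F[0]=+20.000 → step 1: x=0.003, v=0.323, θ₁=-0.025, ω₁=-0.374, θ₂=-0.076, ω₂=-0.210, θ₃=0.172, ω₃=0.105
apply F[1]=+20.000 → step 2: x=0.013, v=0.647, θ₁=-0.036, ω₁=-0.753, θ₂=-0.082, ω₂=-0.410, θ₃=0.175, ω₃=0.208
apply F[2]=+20.000 → step 3: x=0.029, v=0.973, θ₁=-0.055, ω₁=-1.142, θ₂=-0.092, ω₂=-0.588, θ₃=0.180, ω₃=0.306
apply F[3]=+20.000 → step 4: x=0.052, v=1.302, θ₁=-0.082, ω₁=-1.545, θ₂=-0.106, ω₂=-0.734, θ₃=0.187, ω₃=0.392
apply F[4]=+20.000 → step 5: x=0.081, v=1.632, θ₁=-0.117, ω₁=-1.960, θ₂=-0.121, ω₂=-0.838, θ₃=0.196, ω₃=0.462
apply F[5]=+20.000 → step 6: x=0.117, v=1.960, θ₁=-0.160, ω₁=-2.385, θ₂=-0.139, ω₂=-0.891, θ₃=0.206, ω₃=0.506
apply F[6]=+20.000 → step 7: x=0.160, v=2.280, θ₁=-0.212, ω₁=-2.808, θ₂=-0.157, ω₂=-0.898, θ₃=0.216, ω₃=0.514
apply F[7]=+20.000 → step 8: x=0.208, v=2.587, θ₁=-0.272, ω₁=-3.217, θ₂=-0.175, ω₂=-0.871, θ₃=0.226, ω₃=0.481
apply F[8]=+20.000 → step 9: x=0.263, v=2.872, θ₁=-0.341, ω₁=-3.594, θ₂=-0.192, ω₂=-0.837, θ₃=0.235, ω₃=0.402
apply F[9]=+20.000 → step 10: x=0.323, v=3.129, θ₁=-0.416, ω₁=-3.923, θ₂=-0.208, ω₂=-0.833, θ₃=0.242, ω₃=0.279
apply F[10]=+20.000 → step 11: x=0.388, v=3.356, θ₁=-0.497, ω₁=-4.197, θ₂=-0.225, ω₂=-0.894, θ₃=0.246, ω₃=0.120
apply F[11]=+20.000 → step 12: x=0.457, v=3.551, θ₁=-0.583, ω₁=-4.413, θ₂=-0.245, ω₂=-1.045, θ₃=0.246, ω₃=-0.066
apply F[12]=+20.000 → step 13: x=0.530, v=3.718, θ₁=-0.673, ω₁=-4.577, θ₂=-0.268, ω₂=-1.294, θ₃=0.243, ω₃=-0.270
apply F[13]=+20.000 → step 14: x=0.605, v=3.859, θ₁=-0.766, ω₁=-4.696, θ₂=-0.297, ω₂=-1.639, θ₃=0.235, ω₃=-0.486
apply F[14]=+20.000 → step 15: x=0.684, v=3.976, θ₁=-0.861, ω₁=-4.779, θ₂=-0.334, ω₂=-2.067, θ₃=0.223, ω₃=-0.713
apply F[15]=+20.000 → step 16: x=0.764, v=4.074, θ₁=-0.957, ω₁=-4.832, θ₂=-0.380, ω₂=-2.562, θ₃=0.207, ω₃=-0.951
apply F[16]=+20.000 → step 17: x=0.847, v=4.152, θ₁=-1.054, ω₁=-4.858, θ₂=-0.437, ω₂=-3.104, θ₃=0.185, ω₃=-1.205
apply F[17]=+20.000 → step 18: x=0.930, v=4.214, θ₁=-1.151, ω₁=-4.859, θ₂=-0.504, ω₂=-3.673, θ₃=0.159, ω₃=-1.482
apply F[18]=+20.000 → step 19: x=1.015, v=4.260, θ₁=-1.248, ω₁=-4.835, θ₂=-0.584, ω₂=-4.248, θ₃=0.126, ω₃=-1.789
apply F[19]=+20.000 → step 20: x=1.101, v=4.290, θ₁=-1.345, ω₁=-4.789, θ₂=-0.674, ω₂=-4.808, θ₃=0.087, ω₃=-2.134
apply F[20]=+20.000 → step 21: x=1.187, v=4.307, θ₁=-1.440, ω₁=-4.722, θ₂=-0.776, ω₂=-5.330, θ₃=0.040, ω₃=-2.524
apply F[21]=+20.000 → step 22: x=1.273, v=4.310, θ₁=-1.533, ω₁=-4.637, θ₂=-0.887, ω₂=-5.790, θ₃=-0.015, ω₃=-2.966
apply F[22]=+20.000 → step 23: x=1.359, v=4.301, θ₁=-1.625, ω₁=-4.538, θ₂=-1.007, ω₂=-6.162, θ₃=-0.079, ω₃=-3.464
apply F[23]=+20.000 → step 24: x=1.445, v=4.282, θ₁=-1.715, ω₁=-4.433, θ₂=-1.133, ω₂=-6.414, θ₃=-0.154, ω₃=-4.019
apply F[24]=+20.000 → step 25: x=1.530, v=4.253, θ₁=-1.802, ω₁=-4.329, θ₂=-1.262, ω₂=-6.512, θ₃=-0.240, ω₃=-4.628
apply F[25]=+20.000 → step 26: x=1.615, v=4.217, θ₁=-1.888, ω₁=-4.233, θ₂=-1.392, ω₂=-6.418, θ₃=-0.339, ω₃=-5.284
apply F[26]=+20.000 → step 27: x=1.699, v=4.177, θ₁=-1.972, ω₁=-4.148, θ₂=-1.517, ω₂=-6.092, θ₃=-0.452, ω₃=-5.977
apply F[27]=+20.000 → step 28: x=1.782, v=4.135, θ₁=-2.054, ω₁=-4.073, θ₂=-1.634, ω₂=-5.504, θ₃=-0.578, ω₃=-6.696
apply F[28]=+17.699 → step 29: x=1.864, v=4.070, θ₁=-2.135, ω₁=-4.020, θ₂=-1.736, ω₂=-4.618, θ₃=-0.719, ω₃=-7.420
apply F[29]=-20.000 → step 30: x=1.941, v=3.602, θ₁=-2.218, ω₁=-4.337, θ₂=-1.814, ω₂=-3.243, θ₃=-0.873, ω₃=-7.897
apply F[30]=-20.000 → step 31: x=2.008, v=3.095, θ₁=-2.308, ω₁=-4.653, θ₂=-1.865, ω₂=-1.833, θ₃=-1.036, ω₃=-8.439
apply F[31]=-20.000 → step 32: x=2.064, v=2.541, θ₁=-2.404, ω₁=-4.908, θ₂=-1.888, ω₂=-0.517, θ₃=-1.211, ω₃=-9.078
apply F[32]=-20.000 → step 33: x=2.109, v=1.941, θ₁=-2.504, ω₁=-4.999, θ₂=-1.888, ω₂=0.421, θ₃=-1.399, ω₃=-9.787
apply F[33]=-20.000 → step 34: x=2.142, v=1.324, θ₁=-2.602, ω₁=-4.819, θ₂=-1.877, ω₂=0.503, θ₃=-1.602, ω₃=-10.407
apply F[34]=-20.000 → step 35: x=2.162, v=0.740, θ₁=-2.695, ω₁=-4.375, θ₂=-1.877, ω₂=-0.658, θ₃=-1.814, ω₃=-10.720
apply F[35]=-20.000 → step 36: x=2.172, v=0.214, θ₁=-2.776, ω₁=-3.797, θ₂=-1.911, ω₂=-2.979, θ₃=-2.028, ω₃=-10.663
apply F[36]=-20.000 → step 37: x=2.171, v=-0.270, θ₁=-2.846, ω₁=-3.152, θ₂=-2.001, ω₂=-6.130, θ₃=-2.238, ω₃=-10.320
apply F[37]=-20.000 → step 38: x=2.161, v=-0.746, θ₁=-2.902, ω₁=-2.358, θ₂=-2.161, ω₂=-10.001, θ₃=-2.439, ω₃=-9.740
Max |angle| over trajectory = 2.902 rad; bound = 2.968 → within bound.

Answer: yes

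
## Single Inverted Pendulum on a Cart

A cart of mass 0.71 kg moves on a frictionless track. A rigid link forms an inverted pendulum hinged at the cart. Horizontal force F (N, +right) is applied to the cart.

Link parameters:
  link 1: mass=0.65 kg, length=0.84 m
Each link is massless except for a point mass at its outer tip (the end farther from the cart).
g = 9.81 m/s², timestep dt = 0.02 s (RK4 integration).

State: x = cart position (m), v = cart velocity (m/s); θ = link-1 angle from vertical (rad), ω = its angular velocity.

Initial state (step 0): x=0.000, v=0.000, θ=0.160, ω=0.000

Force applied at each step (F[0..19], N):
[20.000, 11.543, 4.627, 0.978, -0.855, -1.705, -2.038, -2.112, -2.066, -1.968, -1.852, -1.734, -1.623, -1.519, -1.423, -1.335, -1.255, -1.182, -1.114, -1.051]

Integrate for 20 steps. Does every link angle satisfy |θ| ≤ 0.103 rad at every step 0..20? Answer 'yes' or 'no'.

Answer: no

Derivation:
apply F[0]=+20.000 → step 1: x=0.005, v=0.524, θ=0.154, ω=-0.579
apply F[1]=+11.543 → step 2: x=0.019, v=0.818, θ=0.140, ω=-0.892
apply F[2]=+4.627 → step 3: x=0.036, v=0.926, θ=0.121, ω=-0.988
apply F[3]=+0.978 → step 4: x=0.055, v=0.935, θ=0.101, ω=-0.973
apply F[4]=-0.855 → step 5: x=0.073, v=0.896, θ=0.082, ω=-0.906
apply F[5]=-1.705 → step 6: x=0.090, v=0.836, θ=0.065, ω=-0.817
apply F[6]=-2.038 → step 7: x=0.106, v=0.769, θ=0.050, ω=-0.724
apply F[7]=-2.112 → step 8: x=0.121, v=0.702, θ=0.036, ω=-0.635
apply F[8]=-2.066 → step 9: x=0.134, v=0.639, θ=0.024, ω=-0.552
apply F[9]=-1.968 → step 10: x=0.147, v=0.580, θ=0.014, ω=-0.478
apply F[10]=-1.852 → step 11: x=0.158, v=0.526, θ=0.005, ω=-0.412
apply F[11]=-1.734 → step 12: x=0.168, v=0.477, θ=-0.002, ω=-0.353
apply F[12]=-1.623 → step 13: x=0.177, v=0.433, θ=-0.009, ω=-0.301
apply F[13]=-1.519 → step 14: x=0.185, v=0.392, θ=-0.015, ω=-0.255
apply F[14]=-1.423 → step 15: x=0.193, v=0.355, θ=-0.019, ω=-0.215
apply F[15]=-1.335 → step 16: x=0.199, v=0.321, θ=-0.023, ω=-0.180
apply F[16]=-1.255 → step 17: x=0.205, v=0.290, θ=-0.027, ω=-0.149
apply F[17]=-1.182 → step 18: x=0.211, v=0.262, θ=-0.029, ω=-0.122
apply F[18]=-1.114 → step 19: x=0.216, v=0.236, θ=-0.031, ω=-0.098
apply F[19]=-1.051 → step 20: x=0.220, v=0.212, θ=-0.033, ω=-0.077
Max |angle| over trajectory = 0.160 rad; bound = 0.103 → exceeded.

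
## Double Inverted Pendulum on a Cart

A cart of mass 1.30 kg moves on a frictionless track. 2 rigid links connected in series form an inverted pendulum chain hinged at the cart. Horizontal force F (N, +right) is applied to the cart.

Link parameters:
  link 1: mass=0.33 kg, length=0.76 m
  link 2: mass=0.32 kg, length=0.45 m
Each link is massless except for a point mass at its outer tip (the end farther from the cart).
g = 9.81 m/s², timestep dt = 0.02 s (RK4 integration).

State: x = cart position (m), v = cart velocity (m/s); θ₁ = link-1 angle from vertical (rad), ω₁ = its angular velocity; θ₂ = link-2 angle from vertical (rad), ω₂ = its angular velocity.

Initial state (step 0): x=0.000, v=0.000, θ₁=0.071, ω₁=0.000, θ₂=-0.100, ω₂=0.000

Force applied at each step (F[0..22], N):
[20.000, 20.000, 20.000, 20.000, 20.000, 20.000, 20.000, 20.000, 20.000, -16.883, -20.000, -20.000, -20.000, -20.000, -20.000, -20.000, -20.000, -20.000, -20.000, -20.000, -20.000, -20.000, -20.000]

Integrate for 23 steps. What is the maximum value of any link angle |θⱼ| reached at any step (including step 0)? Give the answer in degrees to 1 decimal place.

apply F[0]=+20.000 → step 1: x=0.003, v=0.300, θ₁=0.068, ω₁=-0.331, θ₂=-0.102, ω₂=-0.156
apply F[1]=+20.000 → step 2: x=0.012, v=0.602, θ₁=0.058, ω₁=-0.668, θ₂=-0.106, ω₂=-0.305
apply F[2]=+20.000 → step 3: x=0.027, v=0.904, θ₁=0.041, ω₁=-1.014, θ₂=-0.114, ω₂=-0.441
apply F[3]=+20.000 → step 4: x=0.048, v=1.209, θ₁=0.017, ω₁=-1.374, θ₂=-0.124, ω₂=-0.556
apply F[4]=+20.000 → step 5: x=0.075, v=1.517, θ₁=-0.014, ω₁=-1.753, θ₂=-0.136, ω₂=-0.646
apply F[5]=+20.000 → step 6: x=0.109, v=1.827, θ₁=-0.053, ω₁=-2.152, θ₂=-0.149, ω₂=-0.705
apply F[6]=+20.000 → step 7: x=0.149, v=2.137, θ₁=-0.100, ω₁=-2.570, θ₂=-0.164, ω₂=-0.736
apply F[7]=+20.000 → step 8: x=0.194, v=2.447, θ₁=-0.156, ω₁=-3.006, θ₂=-0.179, ω₂=-0.743
apply F[8]=+20.000 → step 9: x=0.246, v=2.752, θ₁=-0.221, ω₁=-3.448, θ₂=-0.193, ω₂=-0.744
apply F[9]=-16.883 → step 10: x=0.299, v=2.503, θ₁=-0.287, ω₁=-3.201, θ₂=-0.208, ω₂=-0.724
apply F[10]=-20.000 → step 11: x=0.346, v=2.216, θ₁=-0.348, ω₁=-2.939, θ₂=-0.222, ω₂=-0.666
apply F[11]=-20.000 → step 12: x=0.388, v=1.937, θ₁=-0.405, ω₁=-2.723, θ₂=-0.235, ω₂=-0.563
apply F[12]=-20.000 → step 13: x=0.424, v=1.667, θ₁=-0.458, ω₁=-2.550, θ₂=-0.244, ω₂=-0.413
apply F[13]=-20.000 → step 14: x=0.454, v=1.404, θ₁=-0.507, ω₁=-2.419, θ₂=-0.251, ω₂=-0.218
apply F[14]=-20.000 → step 15: x=0.480, v=1.146, θ₁=-0.555, ω₁=-2.325, θ₂=-0.253, ω₂=0.022
apply F[15]=-20.000 → step 16: x=0.500, v=0.894, θ₁=-0.600, ω₁=-2.265, θ₂=-0.250, ω₂=0.305
apply F[16]=-20.000 → step 17: x=0.516, v=0.645, θ₁=-0.645, ω₁=-2.237, θ₂=-0.240, ω₂=0.629
apply F[17]=-20.000 → step 18: x=0.526, v=0.397, θ₁=-0.690, ω₁=-2.235, θ₂=-0.224, ω₂=0.988
apply F[18]=-20.000 → step 19: x=0.532, v=0.151, θ₁=-0.735, ω₁=-2.254, θ₂=-0.201, ω₂=1.379
apply F[19]=-20.000 → step 20: x=0.532, v=-0.097, θ₁=-0.780, ω₁=-2.288, θ₂=-0.169, ω₂=1.794
apply F[20]=-20.000 → step 21: x=0.528, v=-0.346, θ₁=-0.827, ω₁=-2.331, θ₂=-0.129, ω₂=2.225
apply F[21]=-20.000 → step 22: x=0.518, v=-0.598, θ₁=-0.874, ω₁=-2.377, θ₂=-0.080, ω₂=2.666
apply F[22]=-20.000 → step 23: x=0.504, v=-0.853, θ₁=-0.922, ω₁=-2.420, θ₂=-0.022, ω₂=3.110
Max |angle| over trajectory = 0.922 rad = 52.8°.

Answer: 52.8°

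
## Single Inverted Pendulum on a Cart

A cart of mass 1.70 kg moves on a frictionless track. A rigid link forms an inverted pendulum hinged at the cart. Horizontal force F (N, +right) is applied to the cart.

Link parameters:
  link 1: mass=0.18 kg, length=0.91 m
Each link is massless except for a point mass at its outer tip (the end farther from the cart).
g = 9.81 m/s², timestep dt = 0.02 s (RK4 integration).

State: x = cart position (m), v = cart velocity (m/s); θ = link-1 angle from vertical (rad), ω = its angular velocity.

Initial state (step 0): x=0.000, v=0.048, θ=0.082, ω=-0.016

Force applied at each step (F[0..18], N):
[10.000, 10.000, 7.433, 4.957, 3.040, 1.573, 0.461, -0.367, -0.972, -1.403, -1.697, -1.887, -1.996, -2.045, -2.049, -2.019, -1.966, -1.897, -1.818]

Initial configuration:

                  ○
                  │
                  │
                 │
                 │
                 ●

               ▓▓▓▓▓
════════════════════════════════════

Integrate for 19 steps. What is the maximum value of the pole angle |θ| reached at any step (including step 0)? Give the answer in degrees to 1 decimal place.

apply F[0]=+10.000 → step 1: x=0.002, v=0.164, θ=0.081, ω=-0.125
apply F[1]=+10.000 → step 2: x=0.007, v=0.280, θ=0.077, ω=-0.235
apply F[2]=+7.433 → step 3: x=0.013, v=0.366, θ=0.071, ω=-0.313
apply F[3]=+4.957 → step 4: x=0.021, v=0.423, θ=0.065, ω=-0.361
apply F[4]=+3.040 → step 5: x=0.030, v=0.457, θ=0.057, ω=-0.386
apply F[5]=+1.573 → step 6: x=0.039, v=0.474, θ=0.049, ω=-0.393
apply F[6]=+0.461 → step 7: x=0.049, v=0.479, θ=0.042, ω=-0.389
apply F[7]=-0.367 → step 8: x=0.058, v=0.474, θ=0.034, ω=-0.375
apply F[8]=-0.972 → step 9: x=0.067, v=0.462, θ=0.027, ω=-0.355
apply F[9]=-1.403 → step 10: x=0.076, v=0.445, θ=0.020, ω=-0.331
apply F[10]=-1.697 → step 11: x=0.085, v=0.425, θ=0.014, ω=-0.305
apply F[11]=-1.887 → step 12: x=0.093, v=0.402, θ=0.008, ω=-0.278
apply F[12]=-1.996 → step 13: x=0.101, v=0.379, θ=0.002, ω=-0.251
apply F[13]=-2.045 → step 14: x=0.109, v=0.354, θ=-0.002, ω=-0.225
apply F[14]=-2.049 → step 15: x=0.115, v=0.330, θ=-0.007, ω=-0.200
apply F[15]=-2.019 → step 16: x=0.122, v=0.307, θ=-0.010, ω=-0.176
apply F[16]=-1.966 → step 17: x=0.128, v=0.284, θ=-0.014, ω=-0.153
apply F[17]=-1.897 → step 18: x=0.133, v=0.262, θ=-0.017, ω=-0.132
apply F[18]=-1.818 → step 19: x=0.138, v=0.241, θ=-0.019, ω=-0.113
Max |angle| over trajectory = 0.082 rad = 4.7°.

Answer: 4.7°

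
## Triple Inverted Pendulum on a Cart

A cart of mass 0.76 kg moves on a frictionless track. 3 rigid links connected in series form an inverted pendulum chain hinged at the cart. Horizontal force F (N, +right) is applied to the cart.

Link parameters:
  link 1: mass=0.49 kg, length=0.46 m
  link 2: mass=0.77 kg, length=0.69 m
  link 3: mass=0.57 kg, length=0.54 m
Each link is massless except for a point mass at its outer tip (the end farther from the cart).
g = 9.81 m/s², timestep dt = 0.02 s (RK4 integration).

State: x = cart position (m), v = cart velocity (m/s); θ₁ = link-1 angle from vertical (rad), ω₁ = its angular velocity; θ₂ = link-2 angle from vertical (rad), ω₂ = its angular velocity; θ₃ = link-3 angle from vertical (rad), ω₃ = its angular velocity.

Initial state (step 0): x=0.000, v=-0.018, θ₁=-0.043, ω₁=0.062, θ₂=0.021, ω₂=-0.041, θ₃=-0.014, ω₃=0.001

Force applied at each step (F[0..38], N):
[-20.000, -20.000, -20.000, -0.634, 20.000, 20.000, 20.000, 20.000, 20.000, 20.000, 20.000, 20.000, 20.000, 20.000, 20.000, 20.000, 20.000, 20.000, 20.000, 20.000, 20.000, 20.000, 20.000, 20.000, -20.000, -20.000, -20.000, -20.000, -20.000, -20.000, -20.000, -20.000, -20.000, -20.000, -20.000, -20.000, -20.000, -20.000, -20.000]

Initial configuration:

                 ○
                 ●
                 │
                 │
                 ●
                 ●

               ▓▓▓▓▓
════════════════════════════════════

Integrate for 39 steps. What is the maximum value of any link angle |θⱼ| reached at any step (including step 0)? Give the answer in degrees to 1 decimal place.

Answer: 254.3°

Derivation:
apply F[0]=-20.000 → step 1: x=-0.005, v=-0.525, θ₁=-0.032, ω₁=1.071, θ₂=0.021, ω₂=0.035, θ₃=-0.014, ω₃=-0.023
apply F[1]=-20.000 → step 2: x=-0.021, v=-1.043, θ₁=0.000, ω₁=2.148, θ₂=0.022, ω₂=0.081, θ₃=-0.015, ω₃=-0.043
apply F[2]=-20.000 → step 3: x=-0.047, v=-1.575, θ₁=0.055, ω₁=3.315, θ₂=0.024, ω₂=0.086, θ₃=-0.016, ω₃=-0.057
apply F[3]=-0.634 → step 4: x=-0.079, v=-1.610, θ₁=0.122, ω₁=3.460, θ₂=0.025, ω₂=0.060, θ₃=-0.017, ω₃=-0.069
apply F[4]=+20.000 → step 5: x=-0.107, v=-1.147, θ₁=0.183, ω₁=2.662, θ₂=0.026, ω₂=-0.052, θ₃=-0.019, ω₃=-0.092
apply F[5]=+20.000 → step 6: x=-0.125, v=-0.725, θ₁=0.230, ω₁=2.073, θ₂=0.023, ω₂=-0.248, θ₃=-0.021, ω₃=-0.122
apply F[6]=+20.000 → step 7: x=-0.136, v=-0.331, θ₁=0.267, ω₁=1.641, θ₂=0.015, ω₂=-0.513, θ₃=-0.024, ω₃=-0.151
apply F[7]=+20.000 → step 8: x=-0.139, v=0.045, θ₁=0.297, ω₁=1.318, θ₂=0.002, ω₂=-0.832, θ₃=-0.027, ω₃=-0.174
apply F[8]=+20.000 → step 9: x=-0.134, v=0.412, θ₁=0.320, ω₁=1.063, θ₂=-0.018, ω₂=-1.194, θ₃=-0.031, ω₃=-0.188
apply F[9]=+20.000 → step 10: x=-0.122, v=0.777, θ₁=0.339, ω₁=0.841, θ₂=-0.046, ω₂=-1.589, θ₃=-0.034, ω₃=-0.189
apply F[10]=+20.000 → step 11: x=-0.103, v=1.147, θ₁=0.354, ω₁=0.618, θ₂=-0.082, ω₂=-2.007, θ₃=-0.038, ω₃=-0.175
apply F[11]=+20.000 → step 12: x=-0.076, v=1.525, θ₁=0.364, ω₁=0.363, θ₂=-0.126, ω₂=-2.437, θ₃=-0.041, ω₃=-0.147
apply F[12]=+20.000 → step 13: x=-0.042, v=1.917, θ₁=0.368, ω₁=0.041, θ₂=-0.179, ω₂=-2.868, θ₃=-0.044, ω₃=-0.109
apply F[13]=+20.000 → step 14: x=0.001, v=2.325, θ₁=0.365, ω₁=-0.378, θ₂=-0.241, ω₂=-3.285, θ₃=-0.046, ω₃=-0.067
apply F[14]=+20.000 → step 15: x=0.051, v=2.752, θ₁=0.352, ω₁=-0.923, θ₂=-0.311, ω₂=-3.673, θ₃=-0.047, ω₃=-0.032
apply F[15]=+20.000 → step 16: x=0.111, v=3.200, θ₁=0.327, ω₁=-1.626, θ₂=-0.388, ω₂=-4.011, θ₃=-0.047, ω₃=-0.014
apply F[16]=+20.000 → step 17: x=0.180, v=3.673, θ₁=0.286, ω₁=-2.514, θ₂=-0.471, ω₂=-4.272, θ₃=-0.047, ω₃=-0.025
apply F[17]=+20.000 → step 18: x=0.258, v=4.174, θ₁=0.225, ω₁=-3.618, θ₂=-0.558, ω₂=-4.411, θ₃=-0.048, ω₃=-0.082
apply F[18]=+20.000 → step 19: x=0.347, v=4.701, θ₁=0.139, ω₁=-4.966, θ₂=-0.646, ω₂=-4.359, θ₃=-0.051, ω₃=-0.203
apply F[19]=+20.000 → step 20: x=0.446, v=5.241, θ₁=0.025, ω₁=-6.566, θ₂=-0.730, ω₂=-4.013, θ₃=-0.057, ω₃=-0.419
apply F[20]=+20.000 → step 21: x=0.556, v=5.742, θ₁=-0.125, ω₁=-8.369, θ₂=-0.804, ω₂=-3.244, θ₃=-0.069, ω₃=-0.793
apply F[21]=+20.000 → step 22: x=0.675, v=6.080, θ₁=-0.310, ω₁=-10.169, θ₂=-0.857, ω₂=-1.985, θ₃=-0.090, ω₃=-1.432
apply F[22]=+20.000 → step 23: x=0.797, v=6.073, θ₁=-0.528, ω₁=-11.500, θ₂=-0.881, ω₂=-0.456, θ₃=-0.129, ω₃=-2.442
apply F[23]=+20.000 → step 24: x=0.915, v=5.660, θ₁=-0.764, ω₁=-11.855, θ₂=-0.877, ω₂=0.716, θ₃=-0.190, ω₃=-3.697
apply F[24]=-20.000 → step 25: x=1.018, v=4.645, θ₁=-0.989, ω₁=-10.773, θ₂=-0.860, ω₂=0.918, θ₃=-0.269, ω₃=-4.210
apply F[25]=-20.000 → step 26: x=1.102, v=3.787, θ₁=-1.197, ω₁=-10.064, θ₂=-0.842, ω₂=0.866, θ₃=-0.357, ω₃=-4.485
apply F[26]=-20.000 → step 27: x=1.170, v=3.021, θ₁=-1.394, ω₁=-9.721, θ₂=-0.826, ω₂=0.724, θ₃=-0.448, ω₃=-4.641
apply F[27]=-20.000 → step 28: x=1.223, v=2.292, θ₁=-1.588, ω₁=-9.682, θ₂=-0.814, ω₂=0.516, θ₃=-0.542, ω₃=-4.735
apply F[28]=-20.000 → step 29: x=1.261, v=1.561, θ₁=-1.783, ω₁=-9.915, θ₂=-0.806, ω₂=0.212, θ₃=-0.637, ω₃=-4.793
apply F[29]=-20.000 → step 30: x=1.285, v=0.800, θ₁=-1.986, ω₁=-10.432, θ₂=-0.806, ω₂=-0.251, θ₃=-0.733, ω₃=-4.822
apply F[30]=-20.000 → step 31: x=1.293, v=-0.018, θ₁=-2.203, ω₁=-11.296, θ₂=-0.818, ω₂=-0.973, θ₃=-0.830, ω₃=-4.829
apply F[31]=-20.000 → step 32: x=1.284, v=-0.917, θ₁=-2.441, ω₁=-12.624, θ₂=-0.848, ω₂=-2.135, θ₃=-0.927, ω₃=-4.821
apply F[32]=-20.000 → step 33: x=1.256, v=-1.893, θ₁=-2.712, ω₁=-14.552, θ₂=-0.908, ω₂=-4.055, θ₃=-1.023, ω₃=-4.817
apply F[33]=-20.000 → step 34: x=1.208, v=-2.799, θ₁=-3.027, ω₁=-16.898, θ₂=-1.018, ω₂=-7.163, θ₃=-1.119, ω₃=-4.839
apply F[34]=-20.000 → step 35: x=1.147, v=-3.195, θ₁=-3.381, ω₁=-18.194, θ₂=-1.201, ω₂=-11.179, θ₃=-1.216, ω₃=-4.862
apply F[35]=-20.000 → step 36: x=1.085, v=-3.053, θ₁=-3.735, ω₁=-16.799, θ₂=-1.458, ω₂=-14.179, θ₃=-1.314, ω₃=-4.920
apply F[36]=-20.000 → step 37: x=1.024, v=-3.069, θ₁=-4.042, ω₁=-13.703, θ₂=-1.755, ω₂=-15.284, θ₃=-1.416, ω₃=-5.419
apply F[37]=-20.000 → step 38: x=0.959, v=-3.437, θ₁=-4.279, ω₁=-9.956, θ₂=-2.061, ω₂=-15.175, θ₃=-1.535, ω₃=-6.539
apply F[38]=-20.000 → step 39: x=0.885, v=-3.998, θ₁=-4.438, ω₁=-5.881, θ₂=-2.359, ω₂=-14.491, θ₃=-1.681, ω₃=-8.050
Max |angle| over trajectory = 4.438 rad = 254.3°.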